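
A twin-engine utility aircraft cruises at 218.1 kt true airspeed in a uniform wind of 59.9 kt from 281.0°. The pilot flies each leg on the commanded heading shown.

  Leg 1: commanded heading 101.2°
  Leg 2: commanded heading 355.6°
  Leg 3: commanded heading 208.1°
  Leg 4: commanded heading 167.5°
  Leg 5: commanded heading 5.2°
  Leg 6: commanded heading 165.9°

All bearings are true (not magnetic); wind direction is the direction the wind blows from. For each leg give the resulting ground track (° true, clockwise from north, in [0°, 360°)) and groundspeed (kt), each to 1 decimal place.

Leg 1: heading 101.2°; drift +0.0° → track 101.2°, groundspeed 278.0 kt
Leg 2: heading 355.6°; drift +15.9° → track 11.5°, groundspeed 210.3 kt
Leg 3: heading 208.1°; drift -15.9° → track 192.2°, groundspeed 208.5 kt
Leg 4: heading 167.5°; drift -12.8° → track 154.7°, groundspeed 248.1 kt
Leg 5: heading 5.2°; drift +15.7° → track 20.9°, groundspeed 220.3 kt
Leg 6: heading 165.9°; drift -12.6° → track 153.3°, groundspeed 249.5 kt

Leg 1: track=101.2°, groundspeed=278.0 kt
Leg 2: track=11.5°, groundspeed=210.3 kt
Leg 3: track=192.2°, groundspeed=208.5 kt
Leg 4: track=154.7°, groundspeed=248.1 kt
Leg 5: track=20.9°, groundspeed=220.3 kt
Leg 6: track=153.3°, groundspeed=249.5 kt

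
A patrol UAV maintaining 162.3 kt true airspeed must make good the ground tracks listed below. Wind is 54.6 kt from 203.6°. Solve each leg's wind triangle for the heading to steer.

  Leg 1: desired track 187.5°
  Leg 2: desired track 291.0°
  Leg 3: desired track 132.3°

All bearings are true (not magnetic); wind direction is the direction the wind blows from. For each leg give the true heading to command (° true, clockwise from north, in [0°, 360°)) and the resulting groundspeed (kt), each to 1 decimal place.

Leg 1: heading=192.9°, groundspeed=109.1 kt
Leg 2: heading=271.4°, groundspeed=150.4 kt
Leg 3: heading=150.9°, groundspeed=136.3 kt

Leg 1: desired track 187.5°; wind correction +5.4° → command heading 192.9°, groundspeed 109.1 kt
Leg 2: desired track 291.0°; wind correction -19.6° → command heading 271.4°, groundspeed 150.4 kt
Leg 3: desired track 132.3°; wind correction +18.6° → command heading 150.9°, groundspeed 136.3 kt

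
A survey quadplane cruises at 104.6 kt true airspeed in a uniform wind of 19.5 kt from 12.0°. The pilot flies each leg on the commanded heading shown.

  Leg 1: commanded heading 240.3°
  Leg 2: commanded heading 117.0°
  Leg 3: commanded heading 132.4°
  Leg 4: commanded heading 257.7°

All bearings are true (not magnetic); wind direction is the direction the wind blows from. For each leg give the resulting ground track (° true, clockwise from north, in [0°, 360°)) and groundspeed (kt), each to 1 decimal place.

Leg 1: track=233.2°, groundspeed=118.5 kt
Leg 2: track=126.7°, groundspeed=111.3 kt
Leg 3: track=140.8°, groundspeed=115.7 kt
Leg 4: track=248.7°, groundspeed=114.0 kt

Leg 1: heading 240.3°; drift -7.1° → track 233.2°, groundspeed 118.5 kt
Leg 2: heading 117.0°; drift +9.7° → track 126.7°, groundspeed 111.3 kt
Leg 3: heading 132.4°; drift +8.4° → track 140.8°, groundspeed 115.7 kt
Leg 4: heading 257.7°; drift -9.0° → track 248.7°, groundspeed 114.0 kt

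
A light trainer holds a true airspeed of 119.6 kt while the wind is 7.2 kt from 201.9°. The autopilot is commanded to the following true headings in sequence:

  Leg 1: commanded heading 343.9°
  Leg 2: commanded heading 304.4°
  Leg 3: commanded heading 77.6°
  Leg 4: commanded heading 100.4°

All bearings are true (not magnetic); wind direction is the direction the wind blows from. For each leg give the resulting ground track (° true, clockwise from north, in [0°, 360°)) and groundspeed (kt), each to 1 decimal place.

Leg 1: heading 343.9°; drift +2.0° → track 345.9°, groundspeed 125.4 kt
Leg 2: heading 304.4°; drift +3.3° → track 307.7°, groundspeed 121.4 kt
Leg 3: heading 77.6°; drift -2.8° → track 74.8°, groundspeed 123.8 kt
Leg 4: heading 100.4°; drift -3.3° → track 97.1°, groundspeed 121.2 kt

Leg 1: track=345.9°, groundspeed=125.4 kt
Leg 2: track=307.7°, groundspeed=121.4 kt
Leg 3: track=74.8°, groundspeed=123.8 kt
Leg 4: track=97.1°, groundspeed=121.2 kt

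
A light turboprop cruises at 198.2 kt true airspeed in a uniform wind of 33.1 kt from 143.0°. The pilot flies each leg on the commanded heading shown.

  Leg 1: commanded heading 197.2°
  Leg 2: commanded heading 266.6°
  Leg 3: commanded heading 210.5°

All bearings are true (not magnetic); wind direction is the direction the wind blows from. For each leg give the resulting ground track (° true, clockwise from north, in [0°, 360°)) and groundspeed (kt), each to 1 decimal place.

Leg 1: heading 197.2°; drift +8.5° → track 205.7°, groundspeed 180.8 kt
Leg 2: heading 266.6°; drift +7.3° → track 273.9°, groundspeed 218.3 kt
Leg 3: heading 210.5°; drift +9.4° → track 219.9°, groundspeed 188.0 kt

Leg 1: track=205.7°, groundspeed=180.8 kt
Leg 2: track=273.9°, groundspeed=218.3 kt
Leg 3: track=219.9°, groundspeed=188.0 kt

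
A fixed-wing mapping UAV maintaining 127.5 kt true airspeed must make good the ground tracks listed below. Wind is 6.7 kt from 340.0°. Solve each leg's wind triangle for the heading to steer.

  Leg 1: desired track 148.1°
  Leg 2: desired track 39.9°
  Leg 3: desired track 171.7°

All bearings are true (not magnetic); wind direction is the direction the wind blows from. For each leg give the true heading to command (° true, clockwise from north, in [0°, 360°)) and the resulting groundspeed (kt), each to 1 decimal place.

Leg 1: desired track 148.1°; wind correction -0.6° → command heading 147.5°, groundspeed 134.0 kt
Leg 2: desired track 39.9°; wind correction -2.6° → command heading 37.3°, groundspeed 124.0 kt
Leg 3: desired track 171.7°; wind correction +0.6° → command heading 172.3°, groundspeed 134.1 kt

Leg 1: heading=147.5°, groundspeed=134.0 kt
Leg 2: heading=37.3°, groundspeed=124.0 kt
Leg 3: heading=172.3°, groundspeed=134.1 kt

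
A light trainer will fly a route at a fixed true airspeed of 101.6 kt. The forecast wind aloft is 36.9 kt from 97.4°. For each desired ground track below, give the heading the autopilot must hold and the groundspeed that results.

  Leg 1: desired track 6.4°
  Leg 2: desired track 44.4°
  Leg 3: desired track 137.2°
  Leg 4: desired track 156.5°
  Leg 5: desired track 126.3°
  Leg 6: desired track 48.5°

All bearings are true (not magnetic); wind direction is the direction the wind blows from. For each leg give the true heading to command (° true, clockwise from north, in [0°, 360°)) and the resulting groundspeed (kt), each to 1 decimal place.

Leg 1: desired track 6.4°; wind correction +21.3° → command heading 27.7°, groundspeed 95.3 kt
Leg 2: desired track 44.4°; wind correction +16.9° → command heading 61.3°, groundspeed 75.0 kt
Leg 3: desired track 137.2°; wind correction -13.4° → command heading 123.8°, groundspeed 70.5 kt
Leg 4: desired track 156.5°; wind correction -18.2° → command heading 138.3°, groundspeed 77.6 kt
Leg 5: desired track 126.3°; wind correction -10.1° → command heading 116.2°, groundspeed 67.7 kt
Leg 6: desired track 48.5°; wind correction +15.9° → command heading 64.4°, groundspeed 73.5 kt

Leg 1: heading=27.7°, groundspeed=95.3 kt
Leg 2: heading=61.3°, groundspeed=75.0 kt
Leg 3: heading=123.8°, groundspeed=70.5 kt
Leg 4: heading=138.3°, groundspeed=77.6 kt
Leg 5: heading=116.2°, groundspeed=67.7 kt
Leg 6: heading=64.4°, groundspeed=73.5 kt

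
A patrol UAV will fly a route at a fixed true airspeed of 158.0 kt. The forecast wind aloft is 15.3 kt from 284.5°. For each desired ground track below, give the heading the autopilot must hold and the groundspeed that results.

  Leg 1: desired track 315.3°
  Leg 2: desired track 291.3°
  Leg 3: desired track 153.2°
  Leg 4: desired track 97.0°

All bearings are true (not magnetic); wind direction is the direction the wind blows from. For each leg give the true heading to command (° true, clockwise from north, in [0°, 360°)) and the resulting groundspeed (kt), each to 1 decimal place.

Leg 1: heading=312.5°, groundspeed=144.7 kt
Leg 2: heading=290.6°, groundspeed=142.8 kt
Leg 3: heading=157.4°, groundspeed=167.7 kt
Leg 4: heading=96.3°, groundspeed=173.2 kt

Leg 1: desired track 315.3°; wind correction -2.8° → command heading 312.5°, groundspeed 144.7 kt
Leg 2: desired track 291.3°; wind correction -0.7° → command heading 290.6°, groundspeed 142.8 kt
Leg 3: desired track 153.2°; wind correction +4.2° → command heading 157.4°, groundspeed 167.7 kt
Leg 4: desired track 97.0°; wind correction -0.7° → command heading 96.3°, groundspeed 173.2 kt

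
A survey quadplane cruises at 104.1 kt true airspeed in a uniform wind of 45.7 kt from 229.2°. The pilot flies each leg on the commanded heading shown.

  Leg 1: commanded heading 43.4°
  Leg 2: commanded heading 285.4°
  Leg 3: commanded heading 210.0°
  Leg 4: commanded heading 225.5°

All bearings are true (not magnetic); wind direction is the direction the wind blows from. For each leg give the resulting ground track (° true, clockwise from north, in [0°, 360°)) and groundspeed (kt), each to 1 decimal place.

Leg 1: heading 43.4°; drift +1.8° → track 45.2°, groundspeed 149.6 kt
Leg 2: heading 285.4°; drift +25.8° → track 311.2°, groundspeed 87.4 kt
Leg 3: heading 210.0°; drift -13.9° → track 196.1°, groundspeed 62.8 kt
Leg 4: heading 225.5°; drift -2.9° → track 222.6°, groundspeed 58.6 kt

Leg 1: track=45.2°, groundspeed=149.6 kt
Leg 2: track=311.2°, groundspeed=87.4 kt
Leg 3: track=196.1°, groundspeed=62.8 kt
Leg 4: track=222.6°, groundspeed=58.6 kt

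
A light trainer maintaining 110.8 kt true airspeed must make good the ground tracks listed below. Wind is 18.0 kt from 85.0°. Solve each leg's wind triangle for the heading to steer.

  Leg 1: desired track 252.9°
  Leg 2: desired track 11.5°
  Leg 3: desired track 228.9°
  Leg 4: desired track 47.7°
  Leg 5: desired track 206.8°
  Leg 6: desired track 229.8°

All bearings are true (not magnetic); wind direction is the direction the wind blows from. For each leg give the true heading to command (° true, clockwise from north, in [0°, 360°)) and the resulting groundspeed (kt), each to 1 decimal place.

Leg 1: desired track 252.9°; wind correction -2.0° → command heading 250.9°, groundspeed 128.3 kt
Leg 2: desired track 11.5°; wind correction +9.0° → command heading 20.5°, groundspeed 104.3 kt
Leg 3: desired track 228.9°; wind correction -5.5° → command heading 223.4°, groundspeed 124.8 kt
Leg 4: desired track 47.7°; wind correction +5.6° → command heading 53.3°, groundspeed 95.9 kt
Leg 5: desired track 206.8°; wind correction -7.9° → command heading 198.9°, groundspeed 119.2 kt
Leg 6: desired track 229.8°; wind correction -5.4° → command heading 224.4°, groundspeed 125.0 kt

Leg 1: heading=250.9°, groundspeed=128.3 kt
Leg 2: heading=20.5°, groundspeed=104.3 kt
Leg 3: heading=223.4°, groundspeed=124.8 kt
Leg 4: heading=53.3°, groundspeed=95.9 kt
Leg 5: heading=198.9°, groundspeed=119.2 kt
Leg 6: heading=224.4°, groundspeed=125.0 kt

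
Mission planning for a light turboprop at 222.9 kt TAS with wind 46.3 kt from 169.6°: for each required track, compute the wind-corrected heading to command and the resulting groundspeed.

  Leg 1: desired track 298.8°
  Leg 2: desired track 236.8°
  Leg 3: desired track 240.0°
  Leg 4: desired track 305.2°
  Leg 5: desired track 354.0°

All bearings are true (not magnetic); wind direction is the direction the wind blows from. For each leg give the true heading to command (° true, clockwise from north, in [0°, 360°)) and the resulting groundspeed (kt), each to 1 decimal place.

Leg 1: heading=289.5°, groundspeed=249.3 kt
Leg 2: heading=225.8°, groundspeed=200.8 kt
Leg 3: heading=228.7°, groundspeed=203.1 kt
Leg 4: heading=296.8°, groundspeed=253.6 kt
Leg 5: heading=354.9°, groundspeed=269.0 kt

Leg 1: desired track 298.8°; wind correction -9.3° → command heading 289.5°, groundspeed 249.3 kt
Leg 2: desired track 236.8°; wind correction -11.0° → command heading 225.8°, groundspeed 200.8 kt
Leg 3: desired track 240.0°; wind correction -11.3° → command heading 228.7°, groundspeed 203.1 kt
Leg 4: desired track 305.2°; wind correction -8.4° → command heading 296.8°, groundspeed 253.6 kt
Leg 5: desired track 354.0°; wind correction +0.9° → command heading 354.9°, groundspeed 269.0 kt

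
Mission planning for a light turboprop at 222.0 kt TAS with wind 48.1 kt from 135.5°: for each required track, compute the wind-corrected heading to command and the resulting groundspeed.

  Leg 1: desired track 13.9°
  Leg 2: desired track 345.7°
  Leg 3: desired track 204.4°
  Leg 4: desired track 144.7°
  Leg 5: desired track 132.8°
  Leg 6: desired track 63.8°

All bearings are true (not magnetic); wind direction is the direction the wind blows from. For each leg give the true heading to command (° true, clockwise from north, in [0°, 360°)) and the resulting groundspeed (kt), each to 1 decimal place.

Leg 1: heading=24.5°, groundspeed=243.4 kt
Leg 2: heading=352.0°, groundspeed=262.2 kt
Leg 3: heading=192.7°, groundspeed=200.1 kt
Leg 4: heading=142.7°, groundspeed=174.4 kt
Leg 5: heading=133.4°, groundspeed=173.9 kt
Leg 6: heading=75.7°, groundspeed=202.1 kt

Leg 1: desired track 13.9°; wind correction +10.6° → command heading 24.5°, groundspeed 243.4 kt
Leg 2: desired track 345.7°; wind correction +6.3° → command heading 352.0°, groundspeed 262.2 kt
Leg 3: desired track 204.4°; wind correction -11.7° → command heading 192.7°, groundspeed 200.1 kt
Leg 4: desired track 144.7°; wind correction -2.0° → command heading 142.7°, groundspeed 174.4 kt
Leg 5: desired track 132.8°; wind correction +0.6° → command heading 133.4°, groundspeed 173.9 kt
Leg 6: desired track 63.8°; wind correction +11.9° → command heading 75.7°, groundspeed 202.1 kt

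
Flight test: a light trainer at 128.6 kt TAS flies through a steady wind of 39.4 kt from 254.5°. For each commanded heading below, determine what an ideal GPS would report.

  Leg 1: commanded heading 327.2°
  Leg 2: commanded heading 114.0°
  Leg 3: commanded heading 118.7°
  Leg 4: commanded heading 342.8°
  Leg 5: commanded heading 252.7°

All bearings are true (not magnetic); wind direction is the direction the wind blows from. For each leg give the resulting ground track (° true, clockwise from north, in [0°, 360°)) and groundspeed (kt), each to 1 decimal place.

Leg 1: track=345.0°, groundspeed=122.8 kt
Leg 2: track=105.0°, groundspeed=161.0 kt
Leg 3: track=108.8°, groundspeed=159.2 kt
Leg 4: track=0.0°, groundspeed=133.4 kt
Leg 5: track=251.9°, groundspeed=89.2 kt

Leg 1: heading 327.2°; drift +17.8° → track 345.0°, groundspeed 122.8 kt
Leg 2: heading 114.0°; drift -9.0° → track 105.0°, groundspeed 161.0 kt
Leg 3: heading 118.7°; drift -9.9° → track 108.8°, groundspeed 159.2 kt
Leg 4: heading 342.8°; drift +17.2° → track 0.0°, groundspeed 133.4 kt
Leg 5: heading 252.7°; drift -0.8° → track 251.9°, groundspeed 89.2 kt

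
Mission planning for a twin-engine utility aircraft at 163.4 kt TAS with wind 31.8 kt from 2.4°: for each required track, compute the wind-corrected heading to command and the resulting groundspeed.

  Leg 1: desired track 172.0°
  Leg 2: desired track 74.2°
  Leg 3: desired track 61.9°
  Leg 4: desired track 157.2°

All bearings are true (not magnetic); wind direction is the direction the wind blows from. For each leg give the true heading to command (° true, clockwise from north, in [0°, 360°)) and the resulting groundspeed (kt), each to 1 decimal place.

Leg 1: desired track 172.0°; wind correction -2.0° → command heading 170.0°, groundspeed 194.6 kt
Leg 2: desired track 74.2°; wind correction -10.7° → command heading 63.5°, groundspeed 150.7 kt
Leg 3: desired track 61.9°; wind correction -9.7° → command heading 52.2°, groundspeed 144.9 kt
Leg 4: desired track 157.2°; wind correction -4.8° → command heading 152.4°, groundspeed 191.6 kt

Leg 1: heading=170.0°, groundspeed=194.6 kt
Leg 2: heading=63.5°, groundspeed=150.7 kt
Leg 3: heading=52.2°, groundspeed=144.9 kt
Leg 4: heading=152.4°, groundspeed=191.6 kt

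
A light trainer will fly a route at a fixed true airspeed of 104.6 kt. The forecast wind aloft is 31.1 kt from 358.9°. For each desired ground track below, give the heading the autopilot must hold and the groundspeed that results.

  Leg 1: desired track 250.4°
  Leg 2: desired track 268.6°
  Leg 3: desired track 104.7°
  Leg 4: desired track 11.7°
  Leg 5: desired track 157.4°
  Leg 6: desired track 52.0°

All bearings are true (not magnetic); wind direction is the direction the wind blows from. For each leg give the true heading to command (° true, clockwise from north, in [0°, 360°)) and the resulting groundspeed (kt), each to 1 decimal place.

Leg 1: heading=266.8°, groundspeed=110.2 kt
Leg 2: heading=285.9°, groundspeed=100.0 kt
Leg 3: heading=88.1°, groundspeed=108.7 kt
Leg 4: heading=7.9°, groundspeed=74.0 kt
Leg 5: heading=151.1°, groundspeed=132.9 kt
Leg 6: heading=38.2°, groundspeed=82.9 kt

Leg 1: desired track 250.4°; wind correction +16.4° → command heading 266.8°, groundspeed 110.2 kt
Leg 2: desired track 268.6°; wind correction +17.3° → command heading 285.9°, groundspeed 100.0 kt
Leg 3: desired track 104.7°; wind correction -16.6° → command heading 88.1°, groundspeed 108.7 kt
Leg 4: desired track 11.7°; wind correction -3.8° → command heading 7.9°, groundspeed 74.0 kt
Leg 5: desired track 157.4°; wind correction -6.3° → command heading 151.1°, groundspeed 132.9 kt
Leg 6: desired track 52.0°; wind correction -13.8° → command heading 38.2°, groundspeed 82.9 kt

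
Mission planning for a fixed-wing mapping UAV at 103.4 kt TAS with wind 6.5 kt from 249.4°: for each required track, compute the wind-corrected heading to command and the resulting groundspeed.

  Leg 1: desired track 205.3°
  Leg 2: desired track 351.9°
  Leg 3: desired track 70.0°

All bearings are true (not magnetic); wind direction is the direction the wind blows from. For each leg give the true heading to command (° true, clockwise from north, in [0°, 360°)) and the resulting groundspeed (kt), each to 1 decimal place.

Leg 1: heading=207.8°, groundspeed=98.6 kt
Leg 2: heading=348.4°, groundspeed=104.6 kt
Leg 3: heading=70.0°, groundspeed=109.9 kt

Leg 1: desired track 205.3°; wind correction +2.5° → command heading 207.8°, groundspeed 98.6 kt
Leg 2: desired track 351.9°; wind correction -3.5° → command heading 348.4°, groundspeed 104.6 kt
Leg 3: desired track 70.0°; wind correction +0.0° → command heading 70.0°, groundspeed 109.9 kt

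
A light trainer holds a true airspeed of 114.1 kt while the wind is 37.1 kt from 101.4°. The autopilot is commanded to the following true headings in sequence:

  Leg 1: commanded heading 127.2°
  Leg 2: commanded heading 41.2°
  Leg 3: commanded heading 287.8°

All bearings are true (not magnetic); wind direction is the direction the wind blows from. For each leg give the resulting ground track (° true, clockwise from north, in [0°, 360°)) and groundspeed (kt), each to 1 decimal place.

Leg 1: track=138.5°, groundspeed=82.3 kt
Leg 2: track=22.6°, groundspeed=100.9 kt
Leg 3: track=286.2°, groundspeed=151.0 kt

Leg 1: heading 127.2°; drift +11.3° → track 138.5°, groundspeed 82.3 kt
Leg 2: heading 41.2°; drift -18.6° → track 22.6°, groundspeed 100.9 kt
Leg 3: heading 287.8°; drift -1.6° → track 286.2°, groundspeed 151.0 kt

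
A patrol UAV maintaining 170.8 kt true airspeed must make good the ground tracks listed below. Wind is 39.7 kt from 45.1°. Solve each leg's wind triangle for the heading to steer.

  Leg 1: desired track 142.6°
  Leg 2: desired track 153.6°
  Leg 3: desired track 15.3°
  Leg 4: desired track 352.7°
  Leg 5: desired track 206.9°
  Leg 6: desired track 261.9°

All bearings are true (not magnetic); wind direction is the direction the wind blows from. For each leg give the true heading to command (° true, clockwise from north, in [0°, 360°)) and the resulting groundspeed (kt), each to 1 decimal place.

Leg 1: desired track 142.6°; wind correction -13.3° → command heading 129.3°, groundspeed 171.4 kt
Leg 2: desired track 153.6°; wind correction -12.7° → command heading 140.9°, groundspeed 179.2 kt
Leg 3: desired track 15.3°; wind correction +6.6° → command heading 21.9°, groundspeed 135.2 kt
Leg 4: desired track 352.7°; wind correction +10.6° → command heading 3.3°, groundspeed 143.7 kt
Leg 5: desired track 206.9°; wind correction -4.2° → command heading 202.7°, groundspeed 208.1 kt
Leg 6: desired track 261.9°; wind correction +8.0° → command heading 269.9°, groundspeed 200.9 kt

Leg 1: heading=129.3°, groundspeed=171.4 kt
Leg 2: heading=140.9°, groundspeed=179.2 kt
Leg 3: heading=21.9°, groundspeed=135.2 kt
Leg 4: heading=3.3°, groundspeed=143.7 kt
Leg 5: heading=202.7°, groundspeed=208.1 kt
Leg 6: heading=269.9°, groundspeed=200.9 kt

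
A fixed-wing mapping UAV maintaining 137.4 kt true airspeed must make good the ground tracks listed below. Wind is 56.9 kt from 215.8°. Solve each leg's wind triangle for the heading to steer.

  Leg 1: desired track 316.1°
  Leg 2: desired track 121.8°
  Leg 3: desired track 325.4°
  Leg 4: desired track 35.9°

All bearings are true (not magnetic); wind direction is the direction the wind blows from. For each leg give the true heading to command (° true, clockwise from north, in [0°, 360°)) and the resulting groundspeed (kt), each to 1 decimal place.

Leg 1: heading=292.1°, groundspeed=135.7 kt
Leg 2: heading=146.2°, groundspeed=129.1 kt
Leg 3: heading=302.4°, groundspeed=145.6 kt
Leg 4: heading=35.9°, groundspeed=194.3 kt

Leg 1: desired track 316.1°; wind correction -24.0° → command heading 292.1°, groundspeed 135.7 kt
Leg 2: desired track 121.8°; wind correction +24.4° → command heading 146.2°, groundspeed 129.1 kt
Leg 3: desired track 325.4°; wind correction -23.0° → command heading 302.4°, groundspeed 145.6 kt
Leg 4: desired track 35.9°; wind correction +0.0° → command heading 35.9°, groundspeed 194.3 kt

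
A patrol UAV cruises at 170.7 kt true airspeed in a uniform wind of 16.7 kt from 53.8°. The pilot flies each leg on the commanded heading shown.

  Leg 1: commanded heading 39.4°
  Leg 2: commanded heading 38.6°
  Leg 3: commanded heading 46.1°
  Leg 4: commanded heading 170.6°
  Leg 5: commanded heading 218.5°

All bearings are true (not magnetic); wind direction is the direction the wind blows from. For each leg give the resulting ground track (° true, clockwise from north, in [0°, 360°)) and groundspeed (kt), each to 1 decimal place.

Leg 1: track=37.9°, groundspeed=154.6 kt
Leg 2: track=37.0°, groundspeed=154.6 kt
Leg 3: track=45.3°, groundspeed=154.2 kt
Leg 4: track=175.4°, groundspeed=178.9 kt
Leg 5: track=219.9°, groundspeed=186.9 kt

Leg 1: heading 39.4°; drift -1.5° → track 37.9°, groundspeed 154.6 kt
Leg 2: heading 38.6°; drift -1.6° → track 37.0°, groundspeed 154.6 kt
Leg 3: heading 46.1°; drift -0.8° → track 45.3°, groundspeed 154.2 kt
Leg 4: heading 170.6°; drift +4.8° → track 175.4°, groundspeed 178.9 kt
Leg 5: heading 218.5°; drift +1.4° → track 219.9°, groundspeed 186.9 kt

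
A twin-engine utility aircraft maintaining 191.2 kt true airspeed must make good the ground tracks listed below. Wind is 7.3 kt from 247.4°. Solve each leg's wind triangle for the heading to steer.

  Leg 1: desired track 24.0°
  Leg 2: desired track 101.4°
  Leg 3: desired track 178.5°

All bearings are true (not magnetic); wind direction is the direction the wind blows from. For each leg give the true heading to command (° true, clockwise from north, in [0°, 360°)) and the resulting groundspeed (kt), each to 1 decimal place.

Leg 1: heading=22.5°, groundspeed=196.4 kt
Leg 2: heading=102.6°, groundspeed=197.2 kt
Leg 3: heading=180.5°, groundspeed=188.5 kt

Leg 1: desired track 24.0°; wind correction -1.5° → command heading 22.5°, groundspeed 196.4 kt
Leg 2: desired track 101.4°; wind correction +1.2° → command heading 102.6°, groundspeed 197.2 kt
Leg 3: desired track 178.5°; wind correction +2.0° → command heading 180.5°, groundspeed 188.5 kt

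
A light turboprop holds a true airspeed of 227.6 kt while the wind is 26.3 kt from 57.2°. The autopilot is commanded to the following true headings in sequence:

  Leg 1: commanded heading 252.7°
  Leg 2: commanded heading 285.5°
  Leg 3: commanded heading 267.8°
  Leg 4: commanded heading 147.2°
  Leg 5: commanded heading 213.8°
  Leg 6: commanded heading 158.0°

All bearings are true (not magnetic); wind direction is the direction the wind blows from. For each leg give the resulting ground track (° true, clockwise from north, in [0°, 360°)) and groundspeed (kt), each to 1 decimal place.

Leg 1: track=251.1°, groundspeed=253.0 kt
Leg 2: track=280.9°, groundspeed=245.9 kt
Leg 3: track=264.7°, groundspeed=250.6 kt
Leg 4: track=153.8°, groundspeed=229.1 kt
Leg 5: track=216.2°, groundspeed=252.0 kt
Leg 6: track=164.3°, groundspeed=234.0 kt

Leg 1: heading 252.7°; drift -1.6° → track 251.1°, groundspeed 253.0 kt
Leg 2: heading 285.5°; drift -4.6° → track 280.9°, groundspeed 245.9 kt
Leg 3: heading 267.8°; drift -3.1° → track 264.7°, groundspeed 250.6 kt
Leg 4: heading 147.2°; drift +6.6° → track 153.8°, groundspeed 229.1 kt
Leg 5: heading 213.8°; drift +2.4° → track 216.2°, groundspeed 252.0 kt
Leg 6: heading 158.0°; drift +6.3° → track 164.3°, groundspeed 234.0 kt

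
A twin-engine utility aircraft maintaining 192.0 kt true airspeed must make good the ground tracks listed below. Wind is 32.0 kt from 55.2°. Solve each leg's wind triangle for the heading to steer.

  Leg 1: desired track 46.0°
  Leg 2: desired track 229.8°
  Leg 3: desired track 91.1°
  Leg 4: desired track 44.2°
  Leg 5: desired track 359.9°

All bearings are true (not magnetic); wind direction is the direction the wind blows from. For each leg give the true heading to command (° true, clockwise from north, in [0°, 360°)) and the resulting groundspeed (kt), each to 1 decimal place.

Leg 1: heading=47.5°, groundspeed=160.3 kt
Leg 2: heading=228.9°, groundspeed=223.8 kt
Leg 3: heading=85.5°, groundspeed=165.2 kt
Leg 4: heading=46.0°, groundspeed=160.5 kt
Leg 5: heading=7.8°, groundspeed=172.0 kt

Leg 1: desired track 46.0°; wind correction +1.5° → command heading 47.5°, groundspeed 160.3 kt
Leg 2: desired track 229.8°; wind correction -0.9° → command heading 228.9°, groundspeed 223.8 kt
Leg 3: desired track 91.1°; wind correction -5.6° → command heading 85.5°, groundspeed 165.2 kt
Leg 4: desired track 44.2°; wind correction +1.8° → command heading 46.0°, groundspeed 160.5 kt
Leg 5: desired track 359.9°; wind correction +7.9° → command heading 7.8°, groundspeed 172.0 kt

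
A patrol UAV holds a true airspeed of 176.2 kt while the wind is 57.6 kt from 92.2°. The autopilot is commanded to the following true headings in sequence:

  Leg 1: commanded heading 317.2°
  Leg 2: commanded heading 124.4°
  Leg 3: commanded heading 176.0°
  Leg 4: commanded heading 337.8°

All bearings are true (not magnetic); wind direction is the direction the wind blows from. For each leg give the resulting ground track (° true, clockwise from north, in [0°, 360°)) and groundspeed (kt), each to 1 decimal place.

Leg 1: heading 317.2°; drift -10.6° → track 306.6°, groundspeed 220.7 kt
Leg 2: heading 124.4°; drift +13.5° → track 137.9°, groundspeed 131.1 kt
Leg 3: heading 176.0°; drift +18.6° → track 194.6°, groundspeed 179.4 kt
Leg 4: heading 337.8°; drift -14.7° → track 323.1°, groundspeed 206.8 kt

Leg 1: track=306.6°, groundspeed=220.7 kt
Leg 2: track=137.9°, groundspeed=131.1 kt
Leg 3: track=194.6°, groundspeed=179.4 kt
Leg 4: track=323.1°, groundspeed=206.8 kt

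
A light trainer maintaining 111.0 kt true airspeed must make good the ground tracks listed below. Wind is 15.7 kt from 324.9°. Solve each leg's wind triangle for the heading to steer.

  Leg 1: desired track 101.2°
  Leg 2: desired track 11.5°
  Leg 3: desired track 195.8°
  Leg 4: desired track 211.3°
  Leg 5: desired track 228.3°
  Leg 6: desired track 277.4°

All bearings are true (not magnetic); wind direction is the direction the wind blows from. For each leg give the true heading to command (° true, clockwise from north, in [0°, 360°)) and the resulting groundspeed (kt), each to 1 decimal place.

Leg 1: desired track 101.2°; wind correction -5.6° → command heading 95.6°, groundspeed 121.8 kt
Leg 2: desired track 11.5°; wind correction -5.9° → command heading 5.6°, groundspeed 99.6 kt
Leg 3: desired track 195.8°; wind correction +6.3° → command heading 202.1°, groundspeed 120.2 kt
Leg 4: desired track 211.3°; wind correction +7.4° → command heading 218.7°, groundspeed 116.3 kt
Leg 5: desired track 228.3°; wind correction +8.1° → command heading 236.4°, groundspeed 111.7 kt
Leg 6: desired track 277.4°; wind correction +6.0° → command heading 283.4°, groundspeed 99.8 kt

Leg 1: heading=95.6°, groundspeed=121.8 kt
Leg 2: heading=5.6°, groundspeed=99.6 kt
Leg 3: heading=202.1°, groundspeed=120.2 kt
Leg 4: heading=218.7°, groundspeed=116.3 kt
Leg 5: heading=236.4°, groundspeed=111.7 kt
Leg 6: heading=283.4°, groundspeed=99.8 kt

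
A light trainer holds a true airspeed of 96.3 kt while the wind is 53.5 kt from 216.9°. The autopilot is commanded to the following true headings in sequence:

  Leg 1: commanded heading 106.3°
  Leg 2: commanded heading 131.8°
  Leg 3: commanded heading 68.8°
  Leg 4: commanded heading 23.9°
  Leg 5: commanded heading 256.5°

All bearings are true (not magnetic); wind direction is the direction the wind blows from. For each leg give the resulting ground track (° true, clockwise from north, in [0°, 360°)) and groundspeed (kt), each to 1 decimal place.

Leg 1: track=82.8°, groundspeed=125.5 kt
Leg 2: track=101.6°, groundspeed=106.1 kt
Leg 3: track=57.5°, groundspeed=144.5 kt
Leg 4: track=28.5°, groundspeed=148.9 kt
Leg 5: track=288.3°, groundspeed=64.8 kt

Leg 1: heading 106.3°; drift -23.5° → track 82.8°, groundspeed 125.5 kt
Leg 2: heading 131.8°; drift -30.2° → track 101.6°, groundspeed 106.1 kt
Leg 3: heading 68.8°; drift -11.3° → track 57.5°, groundspeed 144.5 kt
Leg 4: heading 23.9°; drift +4.6° → track 28.5°, groundspeed 148.9 kt
Leg 5: heading 256.5°; drift +31.8° → track 288.3°, groundspeed 64.8 kt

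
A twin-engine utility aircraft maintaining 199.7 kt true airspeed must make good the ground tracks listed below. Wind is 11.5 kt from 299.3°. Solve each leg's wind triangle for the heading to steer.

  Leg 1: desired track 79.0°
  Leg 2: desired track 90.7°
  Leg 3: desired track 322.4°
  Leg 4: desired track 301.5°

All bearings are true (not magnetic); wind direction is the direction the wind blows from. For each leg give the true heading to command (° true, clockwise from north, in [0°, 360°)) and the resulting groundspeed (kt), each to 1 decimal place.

Leg 1: heading=76.9°, groundspeed=208.3 kt
Leg 2: heading=89.1°, groundspeed=209.7 kt
Leg 3: heading=321.1°, groundspeed=189.1 kt
Leg 4: heading=301.4°, groundspeed=188.2 kt

Leg 1: desired track 79.0°; wind correction -2.1° → command heading 76.9°, groundspeed 208.3 kt
Leg 2: desired track 90.7°; wind correction -1.6° → command heading 89.1°, groundspeed 209.7 kt
Leg 3: desired track 322.4°; wind correction -1.3° → command heading 321.1°, groundspeed 189.1 kt
Leg 4: desired track 301.5°; wind correction -0.1° → command heading 301.4°, groundspeed 188.2 kt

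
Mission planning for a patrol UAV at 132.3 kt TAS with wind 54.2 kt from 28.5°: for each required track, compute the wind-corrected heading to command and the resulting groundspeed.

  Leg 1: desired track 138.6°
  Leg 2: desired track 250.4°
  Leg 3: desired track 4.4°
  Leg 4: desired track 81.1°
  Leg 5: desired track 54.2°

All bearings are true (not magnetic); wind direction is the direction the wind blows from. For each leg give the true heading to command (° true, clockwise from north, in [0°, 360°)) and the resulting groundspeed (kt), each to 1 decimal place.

Leg 1: heading=116.0°, groundspeed=140.7 kt
Leg 2: heading=266.3°, groundspeed=167.6 kt
Leg 3: heading=14.0°, groundspeed=81.0 kt
Leg 4: heading=62.1°, groundspeed=92.2 kt
Leg 5: heading=44.0°, groundspeed=81.4 kt

Leg 1: desired track 138.6°; wind correction -22.6° → command heading 116.0°, groundspeed 140.7 kt
Leg 2: desired track 250.4°; wind correction +15.9° → command heading 266.3°, groundspeed 167.6 kt
Leg 3: desired track 4.4°; wind correction +9.6° → command heading 14.0°, groundspeed 81.0 kt
Leg 4: desired track 81.1°; wind correction -19.0° → command heading 62.1°, groundspeed 92.2 kt
Leg 5: desired track 54.2°; wind correction -10.2° → command heading 44.0°, groundspeed 81.4 kt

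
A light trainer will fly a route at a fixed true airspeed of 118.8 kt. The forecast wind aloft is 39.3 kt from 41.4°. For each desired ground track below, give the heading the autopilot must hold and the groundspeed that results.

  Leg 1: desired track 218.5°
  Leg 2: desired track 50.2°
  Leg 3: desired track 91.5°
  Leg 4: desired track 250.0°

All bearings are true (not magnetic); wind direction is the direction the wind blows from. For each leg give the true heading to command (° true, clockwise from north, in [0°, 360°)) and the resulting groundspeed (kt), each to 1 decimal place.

Leg 1: heading=217.5°, groundspeed=158.0 kt
Leg 2: heading=47.3°, groundspeed=79.8 kt
Leg 3: heading=76.8°, groundspeed=89.7 kt
Leg 4: heading=259.1°, groundspeed=151.8 kt

Leg 1: desired track 218.5°; wind correction -1.0° → command heading 217.5°, groundspeed 158.0 kt
Leg 2: desired track 50.2°; wind correction -2.9° → command heading 47.3°, groundspeed 79.8 kt
Leg 3: desired track 91.5°; wind correction -14.7° → command heading 76.8°, groundspeed 89.7 kt
Leg 4: desired track 250.0°; wind correction +9.1° → command heading 259.1°, groundspeed 151.8 kt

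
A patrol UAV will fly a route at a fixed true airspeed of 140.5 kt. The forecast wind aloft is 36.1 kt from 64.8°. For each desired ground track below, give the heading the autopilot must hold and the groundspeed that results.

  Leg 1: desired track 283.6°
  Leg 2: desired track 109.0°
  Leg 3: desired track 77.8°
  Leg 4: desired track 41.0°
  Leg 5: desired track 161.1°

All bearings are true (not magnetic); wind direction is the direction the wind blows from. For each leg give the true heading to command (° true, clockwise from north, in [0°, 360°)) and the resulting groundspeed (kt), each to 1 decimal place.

Leg 1: heading=292.9°, groundspeed=166.8 kt
Leg 2: heading=98.7°, groundspeed=112.3 kt
Leg 3: heading=74.5°, groundspeed=105.1 kt
Leg 4: heading=47.0°, groundspeed=106.7 kt
Leg 5: heading=146.3°, groundspeed=139.8 kt

Leg 1: desired track 283.6°; wind correction +9.3° → command heading 292.9°, groundspeed 166.8 kt
Leg 2: desired track 109.0°; wind correction -10.3° → command heading 98.7°, groundspeed 112.3 kt
Leg 3: desired track 77.8°; wind correction -3.3° → command heading 74.5°, groundspeed 105.1 kt
Leg 4: desired track 41.0°; wind correction +6.0° → command heading 47.0°, groundspeed 106.7 kt
Leg 5: desired track 161.1°; wind correction -14.8° → command heading 146.3°, groundspeed 139.8 kt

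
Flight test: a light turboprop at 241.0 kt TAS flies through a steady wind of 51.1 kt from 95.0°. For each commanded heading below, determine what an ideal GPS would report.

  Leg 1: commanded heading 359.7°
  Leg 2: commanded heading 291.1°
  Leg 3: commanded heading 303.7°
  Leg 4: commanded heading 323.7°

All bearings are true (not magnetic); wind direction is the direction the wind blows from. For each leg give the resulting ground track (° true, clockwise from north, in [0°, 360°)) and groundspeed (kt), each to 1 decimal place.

Leg 1: track=348.0°, groundspeed=250.9 kt
Leg 2: track=288.3°, groundspeed=290.4 kt
Leg 3: track=298.8°, groundspeed=286.9 kt
Leg 4: track=315.7°, groundspeed=277.4 kt

Leg 1: heading 359.7°; drift -11.7° → track 348.0°, groundspeed 250.9 kt
Leg 2: heading 291.1°; drift -2.8° → track 288.3°, groundspeed 290.4 kt
Leg 3: heading 303.7°; drift -4.9° → track 298.8°, groundspeed 286.9 kt
Leg 4: heading 323.7°; drift -8.0° → track 315.7°, groundspeed 277.4 kt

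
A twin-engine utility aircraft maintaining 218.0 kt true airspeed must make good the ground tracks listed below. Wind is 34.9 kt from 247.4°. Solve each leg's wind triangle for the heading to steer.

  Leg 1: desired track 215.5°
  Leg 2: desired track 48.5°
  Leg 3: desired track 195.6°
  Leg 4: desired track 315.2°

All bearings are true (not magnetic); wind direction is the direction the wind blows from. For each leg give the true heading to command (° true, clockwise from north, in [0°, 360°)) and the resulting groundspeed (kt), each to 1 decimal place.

Leg 1: heading=220.4°, groundspeed=187.6 kt
Leg 2: heading=45.5°, groundspeed=250.7 kt
Leg 3: heading=202.8°, groundspeed=194.7 kt
Leg 4: heading=306.7°, groundspeed=202.4 kt

Leg 1: desired track 215.5°; wind correction +4.9° → command heading 220.4°, groundspeed 187.6 kt
Leg 2: desired track 48.5°; wind correction -3.0° → command heading 45.5°, groundspeed 250.7 kt
Leg 3: desired track 195.6°; wind correction +7.2° → command heading 202.8°, groundspeed 194.7 kt
Leg 4: desired track 315.2°; wind correction -8.5° → command heading 306.7°, groundspeed 202.4 kt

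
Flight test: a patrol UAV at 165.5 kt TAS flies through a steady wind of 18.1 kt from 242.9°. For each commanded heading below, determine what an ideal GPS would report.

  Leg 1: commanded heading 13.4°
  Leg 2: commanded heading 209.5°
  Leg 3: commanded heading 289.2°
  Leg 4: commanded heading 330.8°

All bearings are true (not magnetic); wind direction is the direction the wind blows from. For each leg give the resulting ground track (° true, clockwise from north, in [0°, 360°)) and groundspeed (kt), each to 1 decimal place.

Leg 1: heading 13.4°; drift +4.4° → track 17.8°, groundspeed 177.8 kt
Leg 2: heading 209.5°; drift -3.8° → track 205.7°, groundspeed 150.7 kt
Leg 3: heading 289.2°; drift +4.9° → track 294.1°, groundspeed 153.6 kt
Leg 4: heading 330.8°; drift +6.3° → track 337.1°, groundspeed 165.8 kt

Leg 1: track=17.8°, groundspeed=177.8 kt
Leg 2: track=205.7°, groundspeed=150.7 kt
Leg 3: track=294.1°, groundspeed=153.6 kt
Leg 4: track=337.1°, groundspeed=165.8 kt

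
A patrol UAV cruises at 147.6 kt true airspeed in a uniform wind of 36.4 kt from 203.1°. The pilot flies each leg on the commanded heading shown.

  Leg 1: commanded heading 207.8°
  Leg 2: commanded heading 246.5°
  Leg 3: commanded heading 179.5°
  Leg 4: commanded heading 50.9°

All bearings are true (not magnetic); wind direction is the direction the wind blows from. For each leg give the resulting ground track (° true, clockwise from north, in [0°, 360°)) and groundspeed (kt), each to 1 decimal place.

Leg 1: track=209.3°, groundspeed=111.4 kt
Leg 2: track=258.2°, groundspeed=123.7 kt
Leg 3: track=172.2°, groundspeed=115.2 kt
Leg 4: track=45.5°, groundspeed=180.6 kt

Leg 1: heading 207.8°; drift +1.5° → track 209.3°, groundspeed 111.4 kt
Leg 2: heading 246.5°; drift +11.7° → track 258.2°, groundspeed 123.7 kt
Leg 3: heading 179.5°; drift -7.3° → track 172.2°, groundspeed 115.2 kt
Leg 4: heading 50.9°; drift -5.4° → track 45.5°, groundspeed 180.6 kt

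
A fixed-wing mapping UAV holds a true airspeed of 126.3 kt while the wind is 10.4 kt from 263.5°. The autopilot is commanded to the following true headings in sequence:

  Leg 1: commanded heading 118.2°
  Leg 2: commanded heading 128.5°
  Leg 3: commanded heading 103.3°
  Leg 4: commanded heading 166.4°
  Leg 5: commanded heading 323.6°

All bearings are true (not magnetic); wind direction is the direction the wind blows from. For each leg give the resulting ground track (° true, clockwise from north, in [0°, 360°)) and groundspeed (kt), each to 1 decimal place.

Leg 1: heading 118.2°; drift -2.5° → track 115.7°, groundspeed 135.0 kt
Leg 2: heading 128.5°; drift -3.1° → track 125.4°, groundspeed 133.9 kt
Leg 3: heading 103.3°; drift -1.5° → track 101.8°, groundspeed 136.1 kt
Leg 4: heading 166.4°; drift -4.6° → track 161.8°, groundspeed 128.0 kt
Leg 5: heading 323.6°; drift +4.3° → track 327.9°, groundspeed 121.5 kt

Leg 1: track=115.7°, groundspeed=135.0 kt
Leg 2: track=125.4°, groundspeed=133.9 kt
Leg 3: track=101.8°, groundspeed=136.1 kt
Leg 4: track=161.8°, groundspeed=128.0 kt
Leg 5: track=327.9°, groundspeed=121.5 kt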